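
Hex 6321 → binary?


Each hex digit → 4 binary bits:
  6 = 0110
  3 = 0011
  2 = 0010
  1 = 0001
Concatenate: 0110 0011 0010 0001
= 0110001100100001


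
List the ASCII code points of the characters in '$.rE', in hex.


String: '$.rE'  (4 characters)
Per-character ASCII lookup:
  '$': special character: '$' = 36 → 0x24
  '.': special character: '.' = 46 → 0x2E
  'r': lowercase starts at 97: 'r' = 97 + 17 = 114 → 0x72
  'E': uppercase starts at 65: 'E' = 65 + 4 = 69 → 0x45
= 0x24 0x2E 0x72 0x45


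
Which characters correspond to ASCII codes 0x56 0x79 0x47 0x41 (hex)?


Codes (hex): 0x56 0x79 0x47 0x41
Per-code ASCII lookup:
  0x56 = 86  (range 65-90: uppercase, 86 - 65 = 21) → 'V'
  0x79 = 121  (range 97-122: lowercase, 121 - 97 = 24) → 'y'
  0x47 = 71  (range 65-90: uppercase, 71 - 65 = 6) → 'G'
  0x41 = 65  (range 65-90: uppercase, 65 - 65 = 0) → 'A'
= 'VyGA'


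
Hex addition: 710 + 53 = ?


Align and add column by column (LSB to MSB, each column mod 16 with carry):
  0710
+ 0053
  ----
  col 0: 0(0) + 3(3) + 0 (carry in) = 3 → 3(3), carry out 0
  col 1: 1(1) + 5(5) + 0 (carry in) = 6 → 6(6), carry out 0
  col 2: 7(7) + 0(0) + 0 (carry in) = 7 → 7(7), carry out 0
  col 3: 0(0) + 0(0) + 0 (carry in) = 0 → 0(0), carry out 0
Reading digits MSB→LSB: 0763
Strip leading zeros: 763
= 0x763


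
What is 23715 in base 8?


Divide by 8 repeatedly:
23715 ÷ 8 = 2964 remainder 3
2964 ÷ 8 = 370 remainder 4
370 ÷ 8 = 46 remainder 2
46 ÷ 8 = 5 remainder 6
5 ÷ 8 = 0 remainder 5
Reading remainders bottom-up:
= 0o56243


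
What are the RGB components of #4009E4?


Hex: #4009E4
R = 40₁₆ = 64
G = 09₁₆ = 9
B = E4₁₆ = 228
= RGB(64, 9, 228)


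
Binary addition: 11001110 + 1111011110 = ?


Align and add column by column (LSB to MSB, carry propagating):
  00011001110
+ 01111011110
  -----------
  col 0: 0 + 0 + 0 (carry in) = 0 → bit 0, carry out 0
  col 1: 1 + 1 + 0 (carry in) = 2 → bit 0, carry out 1
  col 2: 1 + 1 + 1 (carry in) = 3 → bit 1, carry out 1
  col 3: 1 + 1 + 1 (carry in) = 3 → bit 1, carry out 1
  col 4: 0 + 1 + 1 (carry in) = 2 → bit 0, carry out 1
  col 5: 0 + 0 + 1 (carry in) = 1 → bit 1, carry out 0
  col 6: 1 + 1 + 0 (carry in) = 2 → bit 0, carry out 1
  col 7: 1 + 1 + 1 (carry in) = 3 → bit 1, carry out 1
  col 8: 0 + 1 + 1 (carry in) = 2 → bit 0, carry out 1
  col 9: 0 + 1 + 1 (carry in) = 2 → bit 0, carry out 1
  col 10: 0 + 0 + 1 (carry in) = 1 → bit 1, carry out 0
Reading bits MSB→LSB: 10010101100
Strip leading zeros: 10010101100
= 10010101100


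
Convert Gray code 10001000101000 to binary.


Gray code: 10001000101000
MSB stays the same: 1
Each subsequent bit = prev_binary XOR current_gray:
  B[1] = 1 XOR 0 = 1
  B[2] = 1 XOR 0 = 1
  B[3] = 1 XOR 0 = 1
  B[4] = 1 XOR 1 = 0
  B[5] = 0 XOR 0 = 0
  B[6] = 0 XOR 0 = 0
  B[7] = 0 XOR 0 = 0
  B[8] = 0 XOR 1 = 1
  B[9] = 1 XOR 0 = 1
  B[10] = 1 XOR 1 = 0
  B[11] = 0 XOR 0 = 0
  B[12] = 0 XOR 0 = 0
  B[13] = 0 XOR 0 = 0
= 11110000110000 (15408 decimal)


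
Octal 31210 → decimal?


Positional values:
Position 0: 0 × 8^0 = 0
Position 1: 1 × 8^1 = 8
Position 2: 2 × 8^2 = 128
Position 3: 1 × 8^3 = 512
Position 4: 3 × 8^4 = 12288
Sum = 0 + 8 + 128 + 512 + 12288
= 12936


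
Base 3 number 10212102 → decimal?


Positional values (base 3):
  2 × 3^0 = 2 × 1 = 2
  0 × 3^1 = 0 × 3 = 0
  1 × 3^2 = 1 × 9 = 9
  2 × 3^3 = 2 × 27 = 54
  1 × 3^4 = 1 × 81 = 81
  2 × 3^5 = 2 × 243 = 486
  0 × 3^6 = 0 × 729 = 0
  1 × 3^7 = 1 × 2187 = 2187
Sum = 2 + 0 + 9 + 54 + 81 + 486 + 0 + 2187
= 2819


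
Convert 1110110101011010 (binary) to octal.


Group into 3-bit groups: 001110110101011010
  001 = 1
  110 = 6
  110 = 6
  101 = 5
  011 = 3
  010 = 2
= 0o166532


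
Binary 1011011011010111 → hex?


Group into 4-bit nibbles: 1011011011010111
  1011 = B
  0110 = 6
  1101 = D
  0111 = 7
= 0xB6D7


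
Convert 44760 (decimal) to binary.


Divide by 2 repeatedly:
44760 ÷ 2 = 22380 remainder 0
22380 ÷ 2 = 11190 remainder 0
11190 ÷ 2 = 5595 remainder 0
5595 ÷ 2 = 2797 remainder 1
2797 ÷ 2 = 1398 remainder 1
1398 ÷ 2 = 699 remainder 0
699 ÷ 2 = 349 remainder 1
349 ÷ 2 = 174 remainder 1
174 ÷ 2 = 87 remainder 0
87 ÷ 2 = 43 remainder 1
43 ÷ 2 = 21 remainder 1
21 ÷ 2 = 10 remainder 1
10 ÷ 2 = 5 remainder 0
5 ÷ 2 = 2 remainder 1
2 ÷ 2 = 1 remainder 0
1 ÷ 2 = 0 remainder 1
Reading remainders bottom-up:
= 1010111011011000


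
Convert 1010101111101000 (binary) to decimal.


Positional values:
Bit 3: 1 × 2^3 = 8
Bit 5: 1 × 2^5 = 32
Bit 6: 1 × 2^6 = 64
Bit 7: 1 × 2^7 = 128
Bit 8: 1 × 2^8 = 256
Bit 9: 1 × 2^9 = 512
Bit 11: 1 × 2^11 = 2048
Bit 13: 1 × 2^13 = 8192
Bit 15: 1 × 2^15 = 32768
Sum = 8 + 32 + 64 + 128 + 256 + 512 + 2048 + 8192 + 32768
= 44008


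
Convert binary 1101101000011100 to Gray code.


Binary: 1101101000011100
Gray code: G = B XOR (B >> 1)
B >> 1 = 0110110100001110
1101101000011100 XOR 0110110100001110:
  1 XOR 0 = 1
  1 XOR 1 = 0
  0 XOR 1 = 1
  1 XOR 0 = 1
  1 XOR 1 = 0
  0 XOR 1 = 1
  1 XOR 0 = 1
  0 XOR 1 = 1
  0 XOR 0 = 0
  0 XOR 0 = 0
  0 XOR 0 = 0
  1 XOR 0 = 1
  1 XOR 1 = 0
  1 XOR 1 = 0
  0 XOR 1 = 1
  0 XOR 0 = 0
= 1011011100010010


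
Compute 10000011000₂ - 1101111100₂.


Align and subtract column by column (LSB to MSB, borrowing when needed):
  10000011000
- 01101111100
  -----------
  col 0: (0 - 0 borrow-in) - 0 → 0 - 0 = 0, borrow out 0
  col 1: (0 - 0 borrow-in) - 0 → 0 - 0 = 0, borrow out 0
  col 2: (0 - 0 borrow-in) - 1 → borrow from next column: (0+2) - 1 = 1, borrow out 1
  col 3: (1 - 1 borrow-in) - 1 → borrow from next column: (0+2) - 1 = 1, borrow out 1
  col 4: (1 - 1 borrow-in) - 1 → borrow from next column: (0+2) - 1 = 1, borrow out 1
  col 5: (0 - 1 borrow-in) - 1 → borrow from next column: (-1+2) - 1 = 0, borrow out 1
  col 6: (0 - 1 borrow-in) - 1 → borrow from next column: (-1+2) - 1 = 0, borrow out 1
  col 7: (0 - 1 borrow-in) - 0 → borrow from next column: (-1+2) - 0 = 1, borrow out 1
  col 8: (0 - 1 borrow-in) - 1 → borrow from next column: (-1+2) - 1 = 0, borrow out 1
  col 9: (0 - 1 borrow-in) - 1 → borrow from next column: (-1+2) - 1 = 0, borrow out 1
  col 10: (1 - 1 borrow-in) - 0 → 0 - 0 = 0, borrow out 0
Reading bits MSB→LSB: 00010011100
Strip leading zeros: 10011100
= 10011100


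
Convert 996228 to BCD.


Each digit → 4-bit binary:
  9 → 1001
  9 → 1001
  6 → 0110
  2 → 0010
  2 → 0010
  8 → 1000
= 1001 1001 0110 0010 0010 1000


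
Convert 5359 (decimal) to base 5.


Divide by 5 repeatedly:
5359 ÷ 5 = 1071 remainder 4
1071 ÷ 5 = 214 remainder 1
214 ÷ 5 = 42 remainder 4
42 ÷ 5 = 8 remainder 2
8 ÷ 5 = 1 remainder 3
1 ÷ 5 = 0 remainder 1
Reading remainders bottom-up:
= 132414


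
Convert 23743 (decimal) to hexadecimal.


Divide by 16 repeatedly:
23743 ÷ 16 = 1483 remainder 15 (F)
1483 ÷ 16 = 92 remainder 11 (B)
92 ÷ 16 = 5 remainder 12 (C)
5 ÷ 16 = 0 remainder 5 (5)
Reading remainders bottom-up:
= 0x5CBF


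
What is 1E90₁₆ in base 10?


Positional values:
Position 0: 0 × 16^0 = 0 × 1 = 0
Position 1: 9 × 16^1 = 9 × 16 = 144
Position 2: E × 16^2 = 14 × 256 = 3584
Position 3: 1 × 16^3 = 1 × 4096 = 4096
Sum = 0 + 144 + 3584 + 4096
= 7824


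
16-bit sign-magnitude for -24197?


Sign bit: 1 (negative)
Magnitude: 24197 = 101111010000101
= 1101111010000101


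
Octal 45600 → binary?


Each octal digit → 3 binary bits:
  4 = 100
  5 = 101
  6 = 110
  0 = 000
  0 = 000
Concatenate: 100 101 110 000 000
= 100101110000000


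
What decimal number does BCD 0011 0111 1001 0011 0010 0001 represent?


Each 4-bit group → digit:
  0011 → 3
  0111 → 7
  1001 → 9
  0011 → 3
  0010 → 2
  0001 → 1
= 379321


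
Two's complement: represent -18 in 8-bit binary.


Original: 00010010
Step 1 - Invert all bits: 11101101
Step 2 - Add 1: 11101101 + 1
= 11101110 (represents -18)


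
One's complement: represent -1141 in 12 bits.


Original: 010001110101
Invert all bits:
  bit 0: 0 → 1
  bit 1: 1 → 0
  bit 2: 0 → 1
  bit 3: 0 → 1
  bit 4: 0 → 1
  bit 5: 1 → 0
  bit 6: 1 → 0
  bit 7: 1 → 0
  bit 8: 0 → 1
  bit 9: 1 → 0
  bit 10: 0 → 1
  bit 11: 1 → 0
= 101110001010


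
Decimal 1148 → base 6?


Divide by 6 repeatedly:
1148 ÷ 6 = 191 remainder 2
191 ÷ 6 = 31 remainder 5
31 ÷ 6 = 5 remainder 1
5 ÷ 6 = 0 remainder 5
Reading remainders bottom-up:
= 5152


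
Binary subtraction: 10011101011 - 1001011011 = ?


Align and subtract column by column (LSB to MSB, borrowing when needed):
  10011101011
- 01001011011
  -----------
  col 0: (1 - 0 borrow-in) - 1 → 1 - 1 = 0, borrow out 0
  col 1: (1 - 0 borrow-in) - 1 → 1 - 1 = 0, borrow out 0
  col 2: (0 - 0 borrow-in) - 0 → 0 - 0 = 0, borrow out 0
  col 3: (1 - 0 borrow-in) - 1 → 1 - 1 = 0, borrow out 0
  col 4: (0 - 0 borrow-in) - 1 → borrow from next column: (0+2) - 1 = 1, borrow out 1
  col 5: (1 - 1 borrow-in) - 0 → 0 - 0 = 0, borrow out 0
  col 6: (1 - 0 borrow-in) - 1 → 1 - 1 = 0, borrow out 0
  col 7: (1 - 0 borrow-in) - 0 → 1 - 0 = 1, borrow out 0
  col 8: (0 - 0 borrow-in) - 0 → 0 - 0 = 0, borrow out 0
  col 9: (0 - 0 borrow-in) - 1 → borrow from next column: (0+2) - 1 = 1, borrow out 1
  col 10: (1 - 1 borrow-in) - 0 → 0 - 0 = 0, borrow out 0
Reading bits MSB→LSB: 01010010000
Strip leading zeros: 1010010000
= 1010010000


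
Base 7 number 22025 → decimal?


Positional values (base 7):
  5 × 7^0 = 5 × 1 = 5
  2 × 7^1 = 2 × 7 = 14
  0 × 7^2 = 0 × 49 = 0
  2 × 7^3 = 2 × 343 = 686
  2 × 7^4 = 2 × 2401 = 4802
Sum = 5 + 14 + 0 + 686 + 4802
= 5507


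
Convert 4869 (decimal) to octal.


Divide by 8 repeatedly:
4869 ÷ 8 = 608 remainder 5
608 ÷ 8 = 76 remainder 0
76 ÷ 8 = 9 remainder 4
9 ÷ 8 = 1 remainder 1
1 ÷ 8 = 0 remainder 1
Reading remainders bottom-up:
= 0o11405


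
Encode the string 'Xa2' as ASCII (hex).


String: 'Xa2'  (3 characters)
Per-character ASCII lookup:
  'X': uppercase starts at 65: 'X' = 65 + 23 = 88 → 0x58
  'a': lowercase starts at 97: 'a' = 97 + 0 = 97 → 0x61
  '2': digits start at 48: '2' = 48 + 2 = 50 → 0x32
= 0x58 0x61 0x32


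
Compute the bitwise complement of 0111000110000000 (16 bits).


Original: 0111000110000000
Invert all bits:
  bit 0: 0 → 1
  bit 1: 1 → 0
  bit 2: 1 → 0
  bit 3: 1 → 0
  bit 4: 0 → 1
  bit 5: 0 → 1
  bit 6: 0 → 1
  bit 7: 1 → 0
  bit 8: 1 → 0
  bit 9: 0 → 1
  bit 10: 0 → 1
  bit 11: 0 → 1
  bit 12: 0 → 1
  bit 13: 0 → 1
  bit 14: 0 → 1
  bit 15: 0 → 1
= 1000111001111111


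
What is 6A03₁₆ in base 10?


Positional values:
Position 0: 3 × 16^0 = 3 × 1 = 3
Position 1: 0 × 16^1 = 0 × 16 = 0
Position 2: A × 16^2 = 10 × 256 = 2560
Position 3: 6 × 16^3 = 6 × 4096 = 24576
Sum = 3 + 0 + 2560 + 24576
= 27139


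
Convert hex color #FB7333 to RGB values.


Hex: #FB7333
R = FB₁₆ = 251
G = 73₁₆ = 115
B = 33₁₆ = 51
= RGB(251, 115, 51)


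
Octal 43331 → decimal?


Positional values:
Position 0: 1 × 8^0 = 1
Position 1: 3 × 8^1 = 24
Position 2: 3 × 8^2 = 192
Position 3: 3 × 8^3 = 1536
Position 4: 4 × 8^4 = 16384
Sum = 1 + 24 + 192 + 1536 + 16384
= 18137


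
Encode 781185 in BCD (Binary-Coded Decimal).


Each digit → 4-bit binary:
  7 → 0111
  8 → 1000
  1 → 0001
  1 → 0001
  8 → 1000
  5 → 0101
= 0111 1000 0001 0001 1000 0101


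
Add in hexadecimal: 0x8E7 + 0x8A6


Align and add column by column (LSB to MSB, each column mod 16 with carry):
  08E7
+ 08A6
  ----
  col 0: 7(7) + 6(6) + 0 (carry in) = 13 → D(13), carry out 0
  col 1: E(14) + A(10) + 0 (carry in) = 24 → 8(8), carry out 1
  col 2: 8(8) + 8(8) + 1 (carry in) = 17 → 1(1), carry out 1
  col 3: 0(0) + 0(0) + 1 (carry in) = 1 → 1(1), carry out 0
Reading digits MSB→LSB: 118D
Strip leading zeros: 118D
= 0x118D


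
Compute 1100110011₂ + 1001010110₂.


Align and add column by column (LSB to MSB, carry propagating):
  01100110011
+ 01001010110
  -----------
  col 0: 1 + 0 + 0 (carry in) = 1 → bit 1, carry out 0
  col 1: 1 + 1 + 0 (carry in) = 2 → bit 0, carry out 1
  col 2: 0 + 1 + 1 (carry in) = 2 → bit 0, carry out 1
  col 3: 0 + 0 + 1 (carry in) = 1 → bit 1, carry out 0
  col 4: 1 + 1 + 0 (carry in) = 2 → bit 0, carry out 1
  col 5: 1 + 0 + 1 (carry in) = 2 → bit 0, carry out 1
  col 6: 0 + 1 + 1 (carry in) = 2 → bit 0, carry out 1
  col 7: 0 + 0 + 1 (carry in) = 1 → bit 1, carry out 0
  col 8: 1 + 0 + 0 (carry in) = 1 → bit 1, carry out 0
  col 9: 1 + 1 + 0 (carry in) = 2 → bit 0, carry out 1
  col 10: 0 + 0 + 1 (carry in) = 1 → bit 1, carry out 0
Reading bits MSB→LSB: 10110001001
Strip leading zeros: 10110001001
= 10110001001


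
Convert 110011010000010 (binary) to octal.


Group into 3-bit groups: 110011010000010
  110 = 6
  011 = 3
  010 = 2
  000 = 0
  010 = 2
= 0o63202


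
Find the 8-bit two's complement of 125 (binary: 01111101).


Original: 01111101
Step 1 - Invert all bits: 10000010
Step 2 - Add 1: 10000010 + 1
= 10000011 (represents -125)


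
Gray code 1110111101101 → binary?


Gray code: 1110111101101
MSB stays the same: 1
Each subsequent bit = prev_binary XOR current_gray:
  B[1] = 1 XOR 1 = 0
  B[2] = 0 XOR 1 = 1
  B[3] = 1 XOR 0 = 1
  B[4] = 1 XOR 1 = 0
  B[5] = 0 XOR 1 = 1
  B[6] = 1 XOR 1 = 0
  B[7] = 0 XOR 1 = 1
  B[8] = 1 XOR 0 = 1
  B[9] = 1 XOR 1 = 0
  B[10] = 0 XOR 1 = 1
  B[11] = 1 XOR 0 = 1
  B[12] = 1 XOR 1 = 0
= 1011010110110 (5814 decimal)


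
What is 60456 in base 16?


Divide by 16 repeatedly:
60456 ÷ 16 = 3778 remainder 8 (8)
3778 ÷ 16 = 236 remainder 2 (2)
236 ÷ 16 = 14 remainder 12 (C)
14 ÷ 16 = 0 remainder 14 (E)
Reading remainders bottom-up:
= 0xEC28


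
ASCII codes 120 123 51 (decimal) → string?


Codes (decimal): 120 123 51
Per-code ASCII lookup:
  120  (range 97-122: lowercase, 120 - 97 = 23) → 'x'
  123  (special character) → '{'
  51  (range 48-57: digits, 51 - 48 = 3) → '3'
= 'x{3'


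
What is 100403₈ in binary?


Each octal digit → 3 binary bits:
  1 = 001
  0 = 000
  0 = 000
  4 = 100
  0 = 000
  3 = 011
Concatenate: 001 000 000 100 000 011
= 001000000100000011


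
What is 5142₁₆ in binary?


Each hex digit → 4 binary bits:
  5 = 0101
  1 = 0001
  4 = 0100
  2 = 0010
Concatenate: 0101 0001 0100 0010
= 0101000101000010


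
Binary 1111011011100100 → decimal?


Positional values:
Bit 2: 1 × 2^2 = 4
Bit 5: 1 × 2^5 = 32
Bit 6: 1 × 2^6 = 64
Bit 7: 1 × 2^7 = 128
Bit 9: 1 × 2^9 = 512
Bit 10: 1 × 2^10 = 1024
Bit 12: 1 × 2^12 = 4096
Bit 13: 1 × 2^13 = 8192
Bit 14: 1 × 2^14 = 16384
Bit 15: 1 × 2^15 = 32768
Sum = 4 + 32 + 64 + 128 + 512 + 1024 + 4096 + 8192 + 16384 + 32768
= 63204


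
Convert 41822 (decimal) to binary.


Divide by 2 repeatedly:
41822 ÷ 2 = 20911 remainder 0
20911 ÷ 2 = 10455 remainder 1
10455 ÷ 2 = 5227 remainder 1
5227 ÷ 2 = 2613 remainder 1
2613 ÷ 2 = 1306 remainder 1
1306 ÷ 2 = 653 remainder 0
653 ÷ 2 = 326 remainder 1
326 ÷ 2 = 163 remainder 0
163 ÷ 2 = 81 remainder 1
81 ÷ 2 = 40 remainder 1
40 ÷ 2 = 20 remainder 0
20 ÷ 2 = 10 remainder 0
10 ÷ 2 = 5 remainder 0
5 ÷ 2 = 2 remainder 1
2 ÷ 2 = 1 remainder 0
1 ÷ 2 = 0 remainder 1
Reading remainders bottom-up:
= 1010001101011110


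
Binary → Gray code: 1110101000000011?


Binary: 1110101000000011
Gray code: G = B XOR (B >> 1)
B >> 1 = 0111010100000001
1110101000000011 XOR 0111010100000001:
  1 XOR 0 = 1
  1 XOR 1 = 0
  1 XOR 1 = 0
  0 XOR 1 = 1
  1 XOR 0 = 1
  0 XOR 1 = 1
  1 XOR 0 = 1
  0 XOR 1 = 1
  0 XOR 0 = 0
  0 XOR 0 = 0
  0 XOR 0 = 0
  0 XOR 0 = 0
  0 XOR 0 = 0
  0 XOR 0 = 0
  1 XOR 0 = 1
  1 XOR 1 = 0
= 1001111100000010


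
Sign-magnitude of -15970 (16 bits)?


Sign bit: 1 (negative)
Magnitude: 15970 = 011111001100010
= 1011111001100010


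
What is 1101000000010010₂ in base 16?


Group into 4-bit nibbles: 1101000000010010
  1101 = D
  0000 = 0
  0001 = 1
  0010 = 2
= 0xD012


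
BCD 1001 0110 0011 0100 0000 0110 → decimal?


Each 4-bit group → digit:
  1001 → 9
  0110 → 6
  0011 → 3
  0100 → 4
  0000 → 0
  0110 → 6
= 963406


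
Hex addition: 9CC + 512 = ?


Align and add column by column (LSB to MSB, each column mod 16 with carry):
  09CC
+ 0512
  ----
  col 0: C(12) + 2(2) + 0 (carry in) = 14 → E(14), carry out 0
  col 1: C(12) + 1(1) + 0 (carry in) = 13 → D(13), carry out 0
  col 2: 9(9) + 5(5) + 0 (carry in) = 14 → E(14), carry out 0
  col 3: 0(0) + 0(0) + 0 (carry in) = 0 → 0(0), carry out 0
Reading digits MSB→LSB: 0EDE
Strip leading zeros: EDE
= 0xEDE


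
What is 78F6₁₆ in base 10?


Positional values:
Position 0: 6 × 16^0 = 6 × 1 = 6
Position 1: F × 16^1 = 15 × 16 = 240
Position 2: 8 × 16^2 = 8 × 256 = 2048
Position 3: 7 × 16^3 = 7 × 4096 = 28672
Sum = 6 + 240 + 2048 + 28672
= 30966


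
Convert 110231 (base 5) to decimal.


Positional values (base 5):
  1 × 5^0 = 1 × 1 = 1
  3 × 5^1 = 3 × 5 = 15
  2 × 5^2 = 2 × 25 = 50
  0 × 5^3 = 0 × 125 = 0
  1 × 5^4 = 1 × 625 = 625
  1 × 5^5 = 1 × 3125 = 3125
Sum = 1 + 15 + 50 + 0 + 625 + 3125
= 3816


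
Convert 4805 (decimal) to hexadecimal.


Divide by 16 repeatedly:
4805 ÷ 16 = 300 remainder 5 (5)
300 ÷ 16 = 18 remainder 12 (C)
18 ÷ 16 = 1 remainder 2 (2)
1 ÷ 16 = 0 remainder 1 (1)
Reading remainders bottom-up:
= 0x12C5


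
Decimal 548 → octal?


Divide by 8 repeatedly:
548 ÷ 8 = 68 remainder 4
68 ÷ 8 = 8 remainder 4
8 ÷ 8 = 1 remainder 0
1 ÷ 8 = 0 remainder 1
Reading remainders bottom-up:
= 0o1044


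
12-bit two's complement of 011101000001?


Original: 011101000001
Step 1 - Invert all bits: 100010111110
Step 2 - Add 1: 100010111110 + 1
= 100010111111 (represents -1857)


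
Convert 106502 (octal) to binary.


Each octal digit → 3 binary bits:
  1 = 001
  0 = 000
  6 = 110
  5 = 101
  0 = 000
  2 = 010
Concatenate: 001 000 110 101 000 010
= 001000110101000010


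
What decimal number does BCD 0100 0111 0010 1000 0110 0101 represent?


Each 4-bit group → digit:
  0100 → 4
  0111 → 7
  0010 → 2
  1000 → 8
  0110 → 6
  0101 → 5
= 472865


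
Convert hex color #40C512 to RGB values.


Hex: #40C512
R = 40₁₆ = 64
G = C5₁₆ = 197
B = 12₁₆ = 18
= RGB(64, 197, 18)


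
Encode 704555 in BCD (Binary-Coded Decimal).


Each digit → 4-bit binary:
  7 → 0111
  0 → 0000
  4 → 0100
  5 → 0101
  5 → 0101
  5 → 0101
= 0111 0000 0100 0101 0101 0101


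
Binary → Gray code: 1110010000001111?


Binary: 1110010000001111
Gray code: G = B XOR (B >> 1)
B >> 1 = 0111001000000111
1110010000001111 XOR 0111001000000111:
  1 XOR 0 = 1
  1 XOR 1 = 0
  1 XOR 1 = 0
  0 XOR 1 = 1
  0 XOR 0 = 0
  1 XOR 0 = 1
  0 XOR 1 = 1
  0 XOR 0 = 0
  0 XOR 0 = 0
  0 XOR 0 = 0
  0 XOR 0 = 0
  0 XOR 0 = 0
  1 XOR 0 = 1
  1 XOR 1 = 0
  1 XOR 1 = 0
  1 XOR 1 = 0
= 1001011000001000


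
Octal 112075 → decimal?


Positional values:
Position 0: 5 × 8^0 = 5
Position 1: 7 × 8^1 = 56
Position 2: 0 × 8^2 = 0
Position 3: 2 × 8^3 = 1024
Position 4: 1 × 8^4 = 4096
Position 5: 1 × 8^5 = 32768
Sum = 5 + 56 + 0 + 1024 + 4096 + 32768
= 37949


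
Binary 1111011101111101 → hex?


Group into 4-bit nibbles: 1111011101111101
  1111 = F
  0111 = 7
  0111 = 7
  1101 = D
= 0xF77D


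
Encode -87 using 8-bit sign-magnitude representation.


Sign bit: 1 (negative)
Magnitude: 87 = 1010111
= 11010111


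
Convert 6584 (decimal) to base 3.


Divide by 3 repeatedly:
6584 ÷ 3 = 2194 remainder 2
2194 ÷ 3 = 731 remainder 1
731 ÷ 3 = 243 remainder 2
243 ÷ 3 = 81 remainder 0
81 ÷ 3 = 27 remainder 0
27 ÷ 3 = 9 remainder 0
9 ÷ 3 = 3 remainder 0
3 ÷ 3 = 1 remainder 0
1 ÷ 3 = 0 remainder 1
Reading remainders bottom-up:
= 100000212


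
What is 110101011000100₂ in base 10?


Positional values:
Bit 2: 1 × 2^2 = 4
Bit 6: 1 × 2^6 = 64
Bit 7: 1 × 2^7 = 128
Bit 9: 1 × 2^9 = 512
Bit 11: 1 × 2^11 = 2048
Bit 13: 1 × 2^13 = 8192
Bit 14: 1 × 2^14 = 16384
Sum = 4 + 64 + 128 + 512 + 2048 + 8192 + 16384
= 27332


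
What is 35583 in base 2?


Divide by 2 repeatedly:
35583 ÷ 2 = 17791 remainder 1
17791 ÷ 2 = 8895 remainder 1
8895 ÷ 2 = 4447 remainder 1
4447 ÷ 2 = 2223 remainder 1
2223 ÷ 2 = 1111 remainder 1
1111 ÷ 2 = 555 remainder 1
555 ÷ 2 = 277 remainder 1
277 ÷ 2 = 138 remainder 1
138 ÷ 2 = 69 remainder 0
69 ÷ 2 = 34 remainder 1
34 ÷ 2 = 17 remainder 0
17 ÷ 2 = 8 remainder 1
8 ÷ 2 = 4 remainder 0
4 ÷ 2 = 2 remainder 0
2 ÷ 2 = 1 remainder 0
1 ÷ 2 = 0 remainder 1
Reading remainders bottom-up:
= 1000101011111111


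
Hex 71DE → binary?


Each hex digit → 4 binary bits:
  7 = 0111
  1 = 0001
  D = 1101
  E = 1110
Concatenate: 0111 0001 1101 1110
= 0111000111011110


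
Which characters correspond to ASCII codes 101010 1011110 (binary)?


Codes (binary): 101010 1011110
Per-code ASCII lookup:
  101010 = 42  (special character) → '*'
  1011110 = 94  (special character) → '^'
= '*^'


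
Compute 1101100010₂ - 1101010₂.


Align and subtract column by column (LSB to MSB, borrowing when needed):
  1101100010
- 0001101010
  ----------
  col 0: (0 - 0 borrow-in) - 0 → 0 - 0 = 0, borrow out 0
  col 1: (1 - 0 borrow-in) - 1 → 1 - 1 = 0, borrow out 0
  col 2: (0 - 0 borrow-in) - 0 → 0 - 0 = 0, borrow out 0
  col 3: (0 - 0 borrow-in) - 1 → borrow from next column: (0+2) - 1 = 1, borrow out 1
  col 4: (0 - 1 borrow-in) - 0 → borrow from next column: (-1+2) - 0 = 1, borrow out 1
  col 5: (1 - 1 borrow-in) - 1 → borrow from next column: (0+2) - 1 = 1, borrow out 1
  col 6: (1 - 1 borrow-in) - 1 → borrow from next column: (0+2) - 1 = 1, borrow out 1
  col 7: (0 - 1 borrow-in) - 0 → borrow from next column: (-1+2) - 0 = 1, borrow out 1
  col 8: (1 - 1 borrow-in) - 0 → 0 - 0 = 0, borrow out 0
  col 9: (1 - 0 borrow-in) - 0 → 1 - 0 = 1, borrow out 0
Reading bits MSB→LSB: 1011111000
Strip leading zeros: 1011111000
= 1011111000


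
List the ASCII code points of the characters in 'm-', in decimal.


String: 'm-'  (2 characters)
Per-character ASCII lookup:
  'm': lowercase starts at 97: 'm' = 97 + 12 = 109
  '-': special character: '-' = 45
= 109 45


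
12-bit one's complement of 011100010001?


Original: 011100010001
Invert all bits:
  bit 0: 0 → 1
  bit 1: 1 → 0
  bit 2: 1 → 0
  bit 3: 1 → 0
  bit 4: 0 → 1
  bit 5: 0 → 1
  bit 6: 0 → 1
  bit 7: 1 → 0
  bit 8: 0 → 1
  bit 9: 0 → 1
  bit 10: 0 → 1
  bit 11: 1 → 0
= 100011101110


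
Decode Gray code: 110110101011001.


Gray code: 110110101011001
MSB stays the same: 1
Each subsequent bit = prev_binary XOR current_gray:
  B[1] = 1 XOR 1 = 0
  B[2] = 0 XOR 0 = 0
  B[3] = 0 XOR 1 = 1
  B[4] = 1 XOR 1 = 0
  B[5] = 0 XOR 0 = 0
  B[6] = 0 XOR 1 = 1
  B[7] = 1 XOR 0 = 1
  B[8] = 1 XOR 1 = 0
  B[9] = 0 XOR 0 = 0
  B[10] = 0 XOR 1 = 1
  B[11] = 1 XOR 1 = 0
  B[12] = 0 XOR 0 = 0
  B[13] = 0 XOR 0 = 0
  B[14] = 0 XOR 1 = 1
= 100100110010001 (18833 decimal)


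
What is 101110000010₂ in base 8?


Group into 3-bit groups: 101110000010
  101 = 5
  110 = 6
  000 = 0
  010 = 2
= 0o5602


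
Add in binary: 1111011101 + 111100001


Align and add column by column (LSB to MSB, carry propagating):
  01111011101
+ 00111100001
  -----------
  col 0: 1 + 1 + 0 (carry in) = 2 → bit 0, carry out 1
  col 1: 0 + 0 + 1 (carry in) = 1 → bit 1, carry out 0
  col 2: 1 + 0 + 0 (carry in) = 1 → bit 1, carry out 0
  col 3: 1 + 0 + 0 (carry in) = 1 → bit 1, carry out 0
  col 4: 1 + 0 + 0 (carry in) = 1 → bit 1, carry out 0
  col 5: 0 + 1 + 0 (carry in) = 1 → bit 1, carry out 0
  col 6: 1 + 1 + 0 (carry in) = 2 → bit 0, carry out 1
  col 7: 1 + 1 + 1 (carry in) = 3 → bit 1, carry out 1
  col 8: 1 + 1 + 1 (carry in) = 3 → bit 1, carry out 1
  col 9: 1 + 0 + 1 (carry in) = 2 → bit 0, carry out 1
  col 10: 0 + 0 + 1 (carry in) = 1 → bit 1, carry out 0
Reading bits MSB→LSB: 10110111110
Strip leading zeros: 10110111110
= 10110111110


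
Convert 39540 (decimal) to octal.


Divide by 8 repeatedly:
39540 ÷ 8 = 4942 remainder 4
4942 ÷ 8 = 617 remainder 6
617 ÷ 8 = 77 remainder 1
77 ÷ 8 = 9 remainder 5
9 ÷ 8 = 1 remainder 1
1 ÷ 8 = 0 remainder 1
Reading remainders bottom-up:
= 0o115164


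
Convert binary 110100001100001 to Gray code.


Binary: 110100001100001
Gray code: G = B XOR (B >> 1)
B >> 1 = 011010000110000
110100001100001 XOR 011010000110000:
  1 XOR 0 = 1
  1 XOR 1 = 0
  0 XOR 1 = 1
  1 XOR 0 = 1
  0 XOR 1 = 1
  0 XOR 0 = 0
  0 XOR 0 = 0
  0 XOR 0 = 0
  1 XOR 0 = 1
  1 XOR 1 = 0
  0 XOR 1 = 1
  0 XOR 0 = 0
  0 XOR 0 = 0
  0 XOR 0 = 0
  1 XOR 0 = 1
= 101110001010001


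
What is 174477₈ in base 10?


Positional values:
Position 0: 7 × 8^0 = 7
Position 1: 7 × 8^1 = 56
Position 2: 4 × 8^2 = 256
Position 3: 4 × 8^3 = 2048
Position 4: 7 × 8^4 = 28672
Position 5: 1 × 8^5 = 32768
Sum = 7 + 56 + 256 + 2048 + 28672 + 32768
= 63807


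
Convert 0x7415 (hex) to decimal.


Positional values:
Position 0: 5 × 16^0 = 5 × 1 = 5
Position 1: 1 × 16^1 = 1 × 16 = 16
Position 2: 4 × 16^2 = 4 × 256 = 1024
Position 3: 7 × 16^3 = 7 × 4096 = 28672
Sum = 5 + 16 + 1024 + 28672
= 29717


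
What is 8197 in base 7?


Divide by 7 repeatedly:
8197 ÷ 7 = 1171 remainder 0
1171 ÷ 7 = 167 remainder 2
167 ÷ 7 = 23 remainder 6
23 ÷ 7 = 3 remainder 2
3 ÷ 7 = 0 remainder 3
Reading remainders bottom-up:
= 32620


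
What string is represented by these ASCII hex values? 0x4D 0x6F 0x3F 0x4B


Codes (hex): 0x4D 0x6F 0x3F 0x4B
Per-code ASCII lookup:
  0x4D = 77  (range 65-90: uppercase, 77 - 65 = 12) → 'M'
  0x6F = 111  (range 97-122: lowercase, 111 - 97 = 14) → 'o'
  0x3F = 63  (special character) → '?'
  0x4B = 75  (range 65-90: uppercase, 75 - 65 = 10) → 'K'
= 'Mo?K'


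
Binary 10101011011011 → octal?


Group into 3-bit groups: 010101011011011
  010 = 2
  101 = 5
  011 = 3
  011 = 3
  011 = 3
= 0o25333


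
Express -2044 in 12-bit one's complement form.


Original: 011111111100
Invert all bits:
  bit 0: 0 → 1
  bit 1: 1 → 0
  bit 2: 1 → 0
  bit 3: 1 → 0
  bit 4: 1 → 0
  bit 5: 1 → 0
  bit 6: 1 → 0
  bit 7: 1 → 0
  bit 8: 1 → 0
  bit 9: 1 → 0
  bit 10: 0 → 1
  bit 11: 0 → 1
= 100000000011


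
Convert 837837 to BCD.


Each digit → 4-bit binary:
  8 → 1000
  3 → 0011
  7 → 0111
  8 → 1000
  3 → 0011
  7 → 0111
= 1000 0011 0111 1000 0011 0111


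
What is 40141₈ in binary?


Each octal digit → 3 binary bits:
  4 = 100
  0 = 000
  1 = 001
  4 = 100
  1 = 001
Concatenate: 100 000 001 100 001
= 100000001100001


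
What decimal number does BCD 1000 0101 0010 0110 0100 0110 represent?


Each 4-bit group → digit:
  1000 → 8
  0101 → 5
  0010 → 2
  0110 → 6
  0100 → 4
  0110 → 6
= 852646


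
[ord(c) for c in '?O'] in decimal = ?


String: '?O'  (2 characters)
Per-character ASCII lookup:
  '?': special character: '?' = 63
  'O': uppercase starts at 65: 'O' = 65 + 14 = 79
= 63 79


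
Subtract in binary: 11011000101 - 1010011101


Align and subtract column by column (LSB to MSB, borrowing when needed):
  11011000101
- 01010011101
  -----------
  col 0: (1 - 0 borrow-in) - 1 → 1 - 1 = 0, borrow out 0
  col 1: (0 - 0 borrow-in) - 0 → 0 - 0 = 0, borrow out 0
  col 2: (1 - 0 borrow-in) - 1 → 1 - 1 = 0, borrow out 0
  col 3: (0 - 0 borrow-in) - 1 → borrow from next column: (0+2) - 1 = 1, borrow out 1
  col 4: (0 - 1 borrow-in) - 1 → borrow from next column: (-1+2) - 1 = 0, borrow out 1
  col 5: (0 - 1 borrow-in) - 0 → borrow from next column: (-1+2) - 0 = 1, borrow out 1
  col 6: (1 - 1 borrow-in) - 0 → 0 - 0 = 0, borrow out 0
  col 7: (1 - 0 borrow-in) - 1 → 1 - 1 = 0, borrow out 0
  col 8: (0 - 0 borrow-in) - 0 → 0 - 0 = 0, borrow out 0
  col 9: (1 - 0 borrow-in) - 1 → 1 - 1 = 0, borrow out 0
  col 10: (1 - 0 borrow-in) - 0 → 1 - 0 = 1, borrow out 0
Reading bits MSB→LSB: 10000101000
Strip leading zeros: 10000101000
= 10000101000


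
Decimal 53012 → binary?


Divide by 2 repeatedly:
53012 ÷ 2 = 26506 remainder 0
26506 ÷ 2 = 13253 remainder 0
13253 ÷ 2 = 6626 remainder 1
6626 ÷ 2 = 3313 remainder 0
3313 ÷ 2 = 1656 remainder 1
1656 ÷ 2 = 828 remainder 0
828 ÷ 2 = 414 remainder 0
414 ÷ 2 = 207 remainder 0
207 ÷ 2 = 103 remainder 1
103 ÷ 2 = 51 remainder 1
51 ÷ 2 = 25 remainder 1
25 ÷ 2 = 12 remainder 1
12 ÷ 2 = 6 remainder 0
6 ÷ 2 = 3 remainder 0
3 ÷ 2 = 1 remainder 1
1 ÷ 2 = 0 remainder 1
Reading remainders bottom-up:
= 1100111100010100


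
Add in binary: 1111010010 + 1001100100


Align and add column by column (LSB to MSB, carry propagating):
  01111010010
+ 01001100100
  -----------
  col 0: 0 + 0 + 0 (carry in) = 0 → bit 0, carry out 0
  col 1: 1 + 0 + 0 (carry in) = 1 → bit 1, carry out 0
  col 2: 0 + 1 + 0 (carry in) = 1 → bit 1, carry out 0
  col 3: 0 + 0 + 0 (carry in) = 0 → bit 0, carry out 0
  col 4: 1 + 0 + 0 (carry in) = 1 → bit 1, carry out 0
  col 5: 0 + 1 + 0 (carry in) = 1 → bit 1, carry out 0
  col 6: 1 + 1 + 0 (carry in) = 2 → bit 0, carry out 1
  col 7: 1 + 0 + 1 (carry in) = 2 → bit 0, carry out 1
  col 8: 1 + 0 + 1 (carry in) = 2 → bit 0, carry out 1
  col 9: 1 + 1 + 1 (carry in) = 3 → bit 1, carry out 1
  col 10: 0 + 0 + 1 (carry in) = 1 → bit 1, carry out 0
Reading bits MSB→LSB: 11000110110
Strip leading zeros: 11000110110
= 11000110110


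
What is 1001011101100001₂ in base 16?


Group into 4-bit nibbles: 1001011101100001
  1001 = 9
  0111 = 7
  0110 = 6
  0001 = 1
= 0x9761


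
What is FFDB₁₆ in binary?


Each hex digit → 4 binary bits:
  F = 1111
  F = 1111
  D = 1101
  B = 1011
Concatenate: 1111 1111 1101 1011
= 1111111111011011


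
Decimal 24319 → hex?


Divide by 16 repeatedly:
24319 ÷ 16 = 1519 remainder 15 (F)
1519 ÷ 16 = 94 remainder 15 (F)
94 ÷ 16 = 5 remainder 14 (E)
5 ÷ 16 = 0 remainder 5 (5)
Reading remainders bottom-up:
= 0x5EFF


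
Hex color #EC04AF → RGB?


Hex: #EC04AF
R = EC₁₆ = 236
G = 04₁₆ = 4
B = AF₁₆ = 175
= RGB(236, 4, 175)


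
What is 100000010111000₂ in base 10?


Positional values:
Bit 3: 1 × 2^3 = 8
Bit 4: 1 × 2^4 = 16
Bit 5: 1 × 2^5 = 32
Bit 7: 1 × 2^7 = 128
Bit 14: 1 × 2^14 = 16384
Sum = 8 + 16 + 32 + 128 + 16384
= 16568


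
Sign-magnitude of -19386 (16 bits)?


Sign bit: 1 (negative)
Magnitude: 19386 = 100101110111010
= 1100101110111010


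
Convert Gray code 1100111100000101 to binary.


Gray code: 1100111100000101
MSB stays the same: 1
Each subsequent bit = prev_binary XOR current_gray:
  B[1] = 1 XOR 1 = 0
  B[2] = 0 XOR 0 = 0
  B[3] = 0 XOR 0 = 0
  B[4] = 0 XOR 1 = 1
  B[5] = 1 XOR 1 = 0
  B[6] = 0 XOR 1 = 1
  B[7] = 1 XOR 1 = 0
  B[8] = 0 XOR 0 = 0
  B[9] = 0 XOR 0 = 0
  B[10] = 0 XOR 0 = 0
  B[11] = 0 XOR 0 = 0
  B[12] = 0 XOR 0 = 0
  B[13] = 0 XOR 1 = 1
  B[14] = 1 XOR 0 = 1
  B[15] = 1 XOR 1 = 0
= 1000101000000110 (35334 decimal)


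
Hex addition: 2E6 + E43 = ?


Align and add column by column (LSB to MSB, each column mod 16 with carry):
  02E6
+ 0E43
  ----
  col 0: 6(6) + 3(3) + 0 (carry in) = 9 → 9(9), carry out 0
  col 1: E(14) + 4(4) + 0 (carry in) = 18 → 2(2), carry out 1
  col 2: 2(2) + E(14) + 1 (carry in) = 17 → 1(1), carry out 1
  col 3: 0(0) + 0(0) + 1 (carry in) = 1 → 1(1), carry out 0
Reading digits MSB→LSB: 1129
Strip leading zeros: 1129
= 0x1129


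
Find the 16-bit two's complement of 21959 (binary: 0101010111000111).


Original: 0101010111000111
Step 1 - Invert all bits: 1010101000111000
Step 2 - Add 1: 1010101000111000 + 1
= 1010101000111001 (represents -21959)


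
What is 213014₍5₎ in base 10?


Positional values (base 5):
  4 × 5^0 = 4 × 1 = 4
  1 × 5^1 = 1 × 5 = 5
  0 × 5^2 = 0 × 25 = 0
  3 × 5^3 = 3 × 125 = 375
  1 × 5^4 = 1 × 625 = 625
  2 × 5^5 = 2 × 3125 = 6250
Sum = 4 + 5 + 0 + 375 + 625 + 6250
= 7259


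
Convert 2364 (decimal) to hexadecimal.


Divide by 16 repeatedly:
2364 ÷ 16 = 147 remainder 12 (C)
147 ÷ 16 = 9 remainder 3 (3)
9 ÷ 16 = 0 remainder 9 (9)
Reading remainders bottom-up:
= 0x93C


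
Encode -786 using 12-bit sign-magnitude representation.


Sign bit: 1 (negative)
Magnitude: 786 = 01100010010
= 101100010010


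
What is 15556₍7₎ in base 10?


Positional values (base 7):
  6 × 7^0 = 6 × 1 = 6
  5 × 7^1 = 5 × 7 = 35
  5 × 7^2 = 5 × 49 = 245
  5 × 7^3 = 5 × 343 = 1715
  1 × 7^4 = 1 × 2401 = 2401
Sum = 6 + 35 + 245 + 1715 + 2401
= 4402


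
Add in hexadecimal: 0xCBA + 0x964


Align and add column by column (LSB to MSB, each column mod 16 with carry):
  0CBA
+ 0964
  ----
  col 0: A(10) + 4(4) + 0 (carry in) = 14 → E(14), carry out 0
  col 1: B(11) + 6(6) + 0 (carry in) = 17 → 1(1), carry out 1
  col 2: C(12) + 9(9) + 1 (carry in) = 22 → 6(6), carry out 1
  col 3: 0(0) + 0(0) + 1 (carry in) = 1 → 1(1), carry out 0
Reading digits MSB→LSB: 161E
Strip leading zeros: 161E
= 0x161E


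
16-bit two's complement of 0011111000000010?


Original: 0011111000000010
Step 1 - Invert all bits: 1100000111111101
Step 2 - Add 1: 1100000111111101 + 1
= 1100000111111110 (represents -15874)


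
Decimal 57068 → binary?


Divide by 2 repeatedly:
57068 ÷ 2 = 28534 remainder 0
28534 ÷ 2 = 14267 remainder 0
14267 ÷ 2 = 7133 remainder 1
7133 ÷ 2 = 3566 remainder 1
3566 ÷ 2 = 1783 remainder 0
1783 ÷ 2 = 891 remainder 1
891 ÷ 2 = 445 remainder 1
445 ÷ 2 = 222 remainder 1
222 ÷ 2 = 111 remainder 0
111 ÷ 2 = 55 remainder 1
55 ÷ 2 = 27 remainder 1
27 ÷ 2 = 13 remainder 1
13 ÷ 2 = 6 remainder 1
6 ÷ 2 = 3 remainder 0
3 ÷ 2 = 1 remainder 1
1 ÷ 2 = 0 remainder 1
Reading remainders bottom-up:
= 1101111011101100


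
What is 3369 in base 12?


Divide by 12 repeatedly:
3369 ÷ 12 = 280 remainder 9
280 ÷ 12 = 23 remainder 4
23 ÷ 12 = 1 remainder 11
1 ÷ 12 = 0 remainder 1
Reading remainders bottom-up:
= 1B49


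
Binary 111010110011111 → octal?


Group into 3-bit groups: 111010110011111
  111 = 7
  010 = 2
  110 = 6
  011 = 3
  111 = 7
= 0o72637


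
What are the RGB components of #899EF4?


Hex: #899EF4
R = 89₁₆ = 137
G = 9E₁₆ = 158
B = F4₁₆ = 244
= RGB(137, 158, 244)


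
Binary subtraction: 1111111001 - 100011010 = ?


Align and subtract column by column (LSB to MSB, borrowing when needed):
  1111111001
- 0100011010
  ----------
  col 0: (1 - 0 borrow-in) - 0 → 1 - 0 = 1, borrow out 0
  col 1: (0 - 0 borrow-in) - 1 → borrow from next column: (0+2) - 1 = 1, borrow out 1
  col 2: (0 - 1 borrow-in) - 0 → borrow from next column: (-1+2) - 0 = 1, borrow out 1
  col 3: (1 - 1 borrow-in) - 1 → borrow from next column: (0+2) - 1 = 1, borrow out 1
  col 4: (1 - 1 borrow-in) - 1 → borrow from next column: (0+2) - 1 = 1, borrow out 1
  col 5: (1 - 1 borrow-in) - 0 → 0 - 0 = 0, borrow out 0
  col 6: (1 - 0 borrow-in) - 0 → 1 - 0 = 1, borrow out 0
  col 7: (1 - 0 borrow-in) - 0 → 1 - 0 = 1, borrow out 0
  col 8: (1 - 0 borrow-in) - 1 → 1 - 1 = 0, borrow out 0
  col 9: (1 - 0 borrow-in) - 0 → 1 - 0 = 1, borrow out 0
Reading bits MSB→LSB: 1011011111
Strip leading zeros: 1011011111
= 1011011111


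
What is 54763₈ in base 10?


Positional values:
Position 0: 3 × 8^0 = 3
Position 1: 6 × 8^1 = 48
Position 2: 7 × 8^2 = 448
Position 3: 4 × 8^3 = 2048
Position 4: 5 × 8^4 = 20480
Sum = 3 + 48 + 448 + 2048 + 20480
= 23027


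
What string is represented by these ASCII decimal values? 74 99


Codes (decimal): 74 99
Per-code ASCII lookup:
  74  (range 65-90: uppercase, 74 - 65 = 9) → 'J'
  99  (range 97-122: lowercase, 99 - 97 = 2) → 'c'
= 'Jc'


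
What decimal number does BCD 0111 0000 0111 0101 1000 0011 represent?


Each 4-bit group → digit:
  0111 → 7
  0000 → 0
  0111 → 7
  0101 → 5
  1000 → 8
  0011 → 3
= 707583


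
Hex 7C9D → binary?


Each hex digit → 4 binary bits:
  7 = 0111
  C = 1100
  9 = 1001
  D = 1101
Concatenate: 0111 1100 1001 1101
= 0111110010011101


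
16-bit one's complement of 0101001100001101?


Original: 0101001100001101
Invert all bits:
  bit 0: 0 → 1
  bit 1: 1 → 0
  bit 2: 0 → 1
  bit 3: 1 → 0
  bit 4: 0 → 1
  bit 5: 0 → 1
  bit 6: 1 → 0
  bit 7: 1 → 0
  bit 8: 0 → 1
  bit 9: 0 → 1
  bit 10: 0 → 1
  bit 11: 0 → 1
  bit 12: 1 → 0
  bit 13: 1 → 0
  bit 14: 0 → 1
  bit 15: 1 → 0
= 1010110011110010


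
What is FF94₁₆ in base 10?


Positional values:
Position 0: 4 × 16^0 = 4 × 1 = 4
Position 1: 9 × 16^1 = 9 × 16 = 144
Position 2: F × 16^2 = 15 × 256 = 3840
Position 3: F × 16^3 = 15 × 4096 = 61440
Sum = 4 + 144 + 3840 + 61440
= 65428


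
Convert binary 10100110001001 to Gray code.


Binary: 10100110001001
Gray code: G = B XOR (B >> 1)
B >> 1 = 01010011000100
10100110001001 XOR 01010011000100:
  1 XOR 0 = 1
  0 XOR 1 = 1
  1 XOR 0 = 1
  0 XOR 1 = 1
  0 XOR 0 = 0
  1 XOR 0 = 1
  1 XOR 1 = 0
  0 XOR 1 = 1
  0 XOR 0 = 0
  0 XOR 0 = 0
  1 XOR 0 = 1
  0 XOR 1 = 1
  0 XOR 0 = 0
  1 XOR 0 = 1
= 11110101001101


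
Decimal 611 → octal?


Divide by 8 repeatedly:
611 ÷ 8 = 76 remainder 3
76 ÷ 8 = 9 remainder 4
9 ÷ 8 = 1 remainder 1
1 ÷ 8 = 0 remainder 1
Reading remainders bottom-up:
= 0o1143


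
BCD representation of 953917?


Each digit → 4-bit binary:
  9 → 1001
  5 → 0101
  3 → 0011
  9 → 1001
  1 → 0001
  7 → 0111
= 1001 0101 0011 1001 0001 0111


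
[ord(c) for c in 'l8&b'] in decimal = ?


String: 'l8&b'  (4 characters)
Per-character ASCII lookup:
  'l': lowercase starts at 97: 'l' = 97 + 11 = 108
  '8': digits start at 48: '8' = 48 + 8 = 56
  '&': special character: '&' = 38
  'b': lowercase starts at 97: 'b' = 97 + 1 = 98
= 108 56 38 98


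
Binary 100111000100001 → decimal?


Positional values:
Bit 0: 1 × 2^0 = 1
Bit 5: 1 × 2^5 = 32
Bit 9: 1 × 2^9 = 512
Bit 10: 1 × 2^10 = 1024
Bit 11: 1 × 2^11 = 2048
Bit 14: 1 × 2^14 = 16384
Sum = 1 + 32 + 512 + 1024 + 2048 + 16384
= 20001


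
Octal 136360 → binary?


Each octal digit → 3 binary bits:
  1 = 001
  3 = 011
  6 = 110
  3 = 011
  6 = 110
  0 = 000
Concatenate: 001 011 110 011 110 000
= 001011110011110000


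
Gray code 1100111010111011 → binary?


Gray code: 1100111010111011
MSB stays the same: 1
Each subsequent bit = prev_binary XOR current_gray:
  B[1] = 1 XOR 1 = 0
  B[2] = 0 XOR 0 = 0
  B[3] = 0 XOR 0 = 0
  B[4] = 0 XOR 1 = 1
  B[5] = 1 XOR 1 = 0
  B[6] = 0 XOR 1 = 1
  B[7] = 1 XOR 0 = 1
  B[8] = 1 XOR 1 = 0
  B[9] = 0 XOR 0 = 0
  B[10] = 0 XOR 1 = 1
  B[11] = 1 XOR 1 = 0
  B[12] = 0 XOR 1 = 1
  B[13] = 1 XOR 0 = 1
  B[14] = 1 XOR 1 = 0
  B[15] = 0 XOR 1 = 1
= 1000101100101101 (35629 decimal)


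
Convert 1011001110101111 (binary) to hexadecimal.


Group into 4-bit nibbles: 1011001110101111
  1011 = B
  0011 = 3
  1010 = A
  1111 = F
= 0xB3AF


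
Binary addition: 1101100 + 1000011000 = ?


Align and add column by column (LSB to MSB, carry propagating):
  00001101100
+ 01000011000
  -----------
  col 0: 0 + 0 + 0 (carry in) = 0 → bit 0, carry out 0
  col 1: 0 + 0 + 0 (carry in) = 0 → bit 0, carry out 0
  col 2: 1 + 0 + 0 (carry in) = 1 → bit 1, carry out 0
  col 3: 1 + 1 + 0 (carry in) = 2 → bit 0, carry out 1
  col 4: 0 + 1 + 1 (carry in) = 2 → bit 0, carry out 1
  col 5: 1 + 0 + 1 (carry in) = 2 → bit 0, carry out 1
  col 6: 1 + 0 + 1 (carry in) = 2 → bit 0, carry out 1
  col 7: 0 + 0 + 1 (carry in) = 1 → bit 1, carry out 0
  col 8: 0 + 0 + 0 (carry in) = 0 → bit 0, carry out 0
  col 9: 0 + 1 + 0 (carry in) = 1 → bit 1, carry out 0
  col 10: 0 + 0 + 0 (carry in) = 0 → bit 0, carry out 0
Reading bits MSB→LSB: 01010000100
Strip leading zeros: 1010000100
= 1010000100


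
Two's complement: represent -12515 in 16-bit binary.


Original: 0011000011100011
Step 1 - Invert all bits: 1100111100011100
Step 2 - Add 1: 1100111100011100 + 1
= 1100111100011101 (represents -12515)


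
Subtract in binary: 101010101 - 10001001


Align and subtract column by column (LSB to MSB, borrowing when needed):
  101010101
- 010001001
  ---------
  col 0: (1 - 0 borrow-in) - 1 → 1 - 1 = 0, borrow out 0
  col 1: (0 - 0 borrow-in) - 0 → 0 - 0 = 0, borrow out 0
  col 2: (1 - 0 borrow-in) - 0 → 1 - 0 = 1, borrow out 0
  col 3: (0 - 0 borrow-in) - 1 → borrow from next column: (0+2) - 1 = 1, borrow out 1
  col 4: (1 - 1 borrow-in) - 0 → 0 - 0 = 0, borrow out 0
  col 5: (0 - 0 borrow-in) - 0 → 0 - 0 = 0, borrow out 0
  col 6: (1 - 0 borrow-in) - 0 → 1 - 0 = 1, borrow out 0
  col 7: (0 - 0 borrow-in) - 1 → borrow from next column: (0+2) - 1 = 1, borrow out 1
  col 8: (1 - 1 borrow-in) - 0 → 0 - 0 = 0, borrow out 0
Reading bits MSB→LSB: 011001100
Strip leading zeros: 11001100
= 11001100
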